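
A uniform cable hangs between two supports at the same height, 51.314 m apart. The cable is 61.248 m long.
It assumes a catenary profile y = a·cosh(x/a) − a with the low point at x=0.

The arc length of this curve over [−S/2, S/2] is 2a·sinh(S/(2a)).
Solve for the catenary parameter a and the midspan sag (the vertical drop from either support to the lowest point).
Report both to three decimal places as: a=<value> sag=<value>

a=24.469 sag=14.730

seed: a₀ = √(S³/(24(L−S))) = √(51.314³/(24·9.934)) = 23.805982
iter 1: u=1.077754  f(a)=+5.932e-01  f'(a)=-9.356e-01  a ← 23.805982 − (+5.932e-01/-9.356e-01) = 24.439951
iter 2: u=1.049798  f(a)=+2.452e-02  f'(a)=-8.597e-01  a ← 24.439951 − (+2.452e-02/-8.597e-01) = 24.468472
iter 3: u=1.048574  f(a)=+4.590e-05  f'(a)=-8.565e-01  a ← 24.468472 − (+4.590e-05/-8.565e-01) = 24.468526
iter 4: u=1.048572  f(a)=+1.615e-10  f'(a)=-8.565e-01  a ← 24.468526 − (+1.615e-10/-8.565e-01) = 24.468526
iter 5: u=1.048572  f(a)=+7.105e-15  f'(a)=-8.565e-01  a ← 24.468526 − (+7.105e-15/-8.565e-01) = 24.468526
converged: |Δa| < 1e-12 after 5 iterations
sag = a·(cosh(S/(2a)) − 1) = 24.468526·(cosh(1.048572) − 1) = 14.730175
T_max/T_min = cosh(S/(2a)) = 1.602005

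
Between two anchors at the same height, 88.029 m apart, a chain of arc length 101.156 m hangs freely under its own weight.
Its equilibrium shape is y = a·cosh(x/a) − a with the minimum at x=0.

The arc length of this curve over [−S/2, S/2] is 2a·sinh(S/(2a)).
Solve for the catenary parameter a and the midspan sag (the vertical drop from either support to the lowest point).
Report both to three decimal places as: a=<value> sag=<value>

seed: a₀ = √(S³/(24(L−S))) = √(88.029³/(24·13.127)) = 46.531847
iter 1: u=0.945901  f(a)=+5.999e-01  f'(a)=-6.163e-01  a ← 46.531847 − (+5.999e-01/-6.163e-01) = 47.505212
iter 2: u=0.926519  f(a)=+1.934e-02  f'(a)=-5.772e-01  a ← 47.505212 − (+1.934e-02/-5.772e-01) = 47.538721
iter 3: u=0.925866  f(a)=+2.159e-05  f'(a)=-5.759e-01  a ← 47.538721 − (+2.159e-05/-5.759e-01) = 47.538759
iter 4: u=0.925866  f(a)=+2.696e-11  f'(a)=-5.759e-01  a ← 47.538759 − (+2.696e-11/-5.759e-01) = 47.538759
converged: |Δa| < 1e-12 after 4 iterations
sag = a·(cosh(S/(2a)) − 1) = 47.538759·(cosh(0.925866) − 1) = 21.873543
T_max/T_min = cosh(S/(2a)) = 1.460120

a=47.539 sag=21.874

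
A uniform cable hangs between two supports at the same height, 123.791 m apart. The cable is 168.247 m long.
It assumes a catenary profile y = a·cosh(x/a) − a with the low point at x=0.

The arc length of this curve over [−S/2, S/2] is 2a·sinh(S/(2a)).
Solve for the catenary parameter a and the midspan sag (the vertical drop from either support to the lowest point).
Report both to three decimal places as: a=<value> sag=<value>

a=44.272 sag=50.790

seed: a₀ = √(S³/(24(L−S))) = √(123.791³/(24·44.456)) = 42.166038
iter 1: u=1.467899  f(a)=+5.043e+00  f'(a)=-2.599e+00  a ← 42.166038 − (+5.043e+00/-2.599e+00) = 44.106034
iter 2: u=1.403334  f(a)=+3.689e-01  f'(a)=-2.232e+00  a ← 44.106034 − (+3.689e-01/-2.232e+00) = 44.271330
iter 3: u=1.398094  f(a)=+2.319e-03  f'(a)=-2.204e+00  a ← 44.271330 − (+2.319e-03/-2.204e+00) = 44.272382
iter 4: u=1.398061  f(a)=+9.287e-08  f'(a)=-2.204e+00  a ← 44.272382 − (+9.287e-08/-2.204e+00) = 44.272382
iter 5: u=1.398061  f(a)=+2.842e-14  f'(a)=-2.204e+00  a ← 44.272382 − (+2.842e-14/-2.204e+00) = 44.272382
converged: |Δa| < 1e-12 after 5 iterations
sag = a·(cosh(S/(2a)) − 1) = 44.272382·(cosh(1.398061) − 1) = 50.789740
T_max/T_min = cosh(S/(2a)) = 2.147210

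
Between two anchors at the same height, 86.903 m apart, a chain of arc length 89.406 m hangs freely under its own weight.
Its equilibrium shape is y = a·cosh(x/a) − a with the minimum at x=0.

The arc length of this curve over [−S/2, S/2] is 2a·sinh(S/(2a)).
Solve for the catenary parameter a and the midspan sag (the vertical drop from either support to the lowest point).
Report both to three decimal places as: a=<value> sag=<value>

seed: a₀ = √(S³/(24(L−S))) = √(86.903³/(24·2.503)) = 104.524021
iter 1: u=0.415708  f(a)=+2.172e-02  f'(a)=-4.873e-02  a ← 104.524021 − (+2.172e-02/-4.873e-02) = 104.969712
iter 2: u=0.413943  f(a)=+1.397e-04  f'(a)=-4.810e-02  a ← 104.969712 − (+1.397e-04/-4.810e-02) = 104.972616
iter 3: u=0.413932  f(a)=+5.862e-09  f'(a)=-4.810e-02  a ← 104.972616 − (+5.862e-09/-4.810e-02) = 104.972616
iter 4: u=0.413932  f(a)=+0.000e+00  f'(a)=-4.810e-02  a ← 104.972616 − (+0.000e+00/-4.810e-02) = 104.972616
converged: |Δa| < 1e-12 after 4 iterations
sag = a·(cosh(S/(2a)) − 1) = 104.972616·(cosh(0.413932) − 1) = 9.122118
T_max/T_min = cosh(S/(2a)) = 1.086900

a=104.973 sag=9.122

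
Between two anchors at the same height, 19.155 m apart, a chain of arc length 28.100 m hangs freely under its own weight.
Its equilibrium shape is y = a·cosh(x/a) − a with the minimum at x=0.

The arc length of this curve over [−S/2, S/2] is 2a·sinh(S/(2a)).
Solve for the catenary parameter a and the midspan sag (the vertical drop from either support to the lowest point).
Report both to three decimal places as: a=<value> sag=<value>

seed: a₀ = √(S³/(24(L−S))) = √(19.155³/(24·8.945)) = 5.721731
iter 1: u=1.673882  f(a)=+1.340e+00  f'(a)=-4.095e+00  a ← 5.721731 − (+1.340e+00/-4.095e+00) = 6.048971
iter 2: u=1.583327  f(a)=+1.236e-01  f'(a)=-3.372e+00  a ← 6.048971 − (+1.236e-01/-3.372e+00) = 6.085616
iter 3: u=1.573793  f(a)=+1.286e-03  f'(a)=-3.302e+00  a ← 6.085616 − (+1.286e-03/-3.302e+00) = 6.086006
iter 4: u=1.573692  f(a)=+1.425e-07  f'(a)=-3.301e+00  a ← 6.086006 − (+1.425e-07/-3.301e+00) = 6.086006
iter 5: u=1.573692  f(a)=+1.066e-14  f'(a)=-3.301e+00  a ← 6.086006 − (+1.066e-14/-3.301e+00) = 6.086006
converged: |Δa| < 1e-12 after 5 iterations
sag = a·(cosh(S/(2a)) − 1) = 6.086006·(cosh(1.573692) − 1) = 9.225492
T_max/T_min = cosh(S/(2a)) = 2.515853

a=6.086 sag=9.225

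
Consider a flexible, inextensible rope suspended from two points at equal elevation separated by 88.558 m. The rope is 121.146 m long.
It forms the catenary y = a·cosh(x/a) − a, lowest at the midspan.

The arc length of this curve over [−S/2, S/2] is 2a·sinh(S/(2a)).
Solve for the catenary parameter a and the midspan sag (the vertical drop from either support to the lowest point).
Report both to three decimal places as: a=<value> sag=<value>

seed: a₀ = √(S³/(24(L−S))) = √(88.558³/(24·32.588)) = 29.799380
iter 1: u=1.485903  f(a)=+3.793e+00  f'(a)=-2.710e+00  a ← 29.799380 − (+3.793e+00/-2.710e+00) = 31.199000
iter 2: u=1.419244  f(a)=+2.836e-01  f'(a)=-2.318e+00  a ← 31.199000 − (+2.836e-01/-2.318e+00) = 31.321313
iter 3: u=1.413702  f(a)=+1.868e-03  f'(a)=-2.288e+00  a ← 31.321313 − (+1.868e-03/-2.288e+00) = 31.322130
iter 4: u=1.413665  f(a)=+8.230e-08  f'(a)=-2.288e+00  a ← 31.322130 − (+8.230e-08/-2.288e+00) = 31.322130
iter 5: u=1.413665  f(a)=+1.421e-14  f'(a)=-2.288e+00  a ← 31.322130 − (+1.421e-14/-2.288e+00) = 31.322130
converged: |Δa| < 1e-12 after 5 iterations
sag = a·(cosh(S/(2a)) − 1) = 31.322130·(cosh(1.413665) − 1) = 36.869982
T_max/T_min = cosh(S/(2a)) = 2.177122

a=31.322 sag=36.870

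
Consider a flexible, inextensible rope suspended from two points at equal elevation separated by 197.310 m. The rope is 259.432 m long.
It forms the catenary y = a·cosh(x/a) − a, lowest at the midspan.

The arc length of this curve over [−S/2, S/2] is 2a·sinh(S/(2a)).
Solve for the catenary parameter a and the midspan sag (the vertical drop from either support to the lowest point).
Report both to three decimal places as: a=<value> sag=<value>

seed: a₀ = √(S³/(24(L−S))) = √(197.310³/(24·62.122)) = 71.778654
iter 1: u=1.374434  f(a)=+6.139e+00  f'(a)=-2.081e+00  a ← 71.778654 − (+6.139e+00/-2.081e+00) = 74.728813
iter 2: u=1.320174  f(a)=+3.987e-01  f'(a)=-1.818e+00  a ← 74.728813 − (+3.987e-01/-1.818e+00) = 74.948088
iter 3: u=1.316311  f(a)=+1.941e-03  f'(a)=-1.801e+00  a ← 74.948088 − (+1.941e-03/-1.801e+00) = 74.949166
iter 4: u=1.316292  f(a)=+4.648e-08  f'(a)=-1.801e+00  a ← 74.949166 − (+4.648e-08/-1.801e+00) = 74.949166
iter 5: u=1.316292  f(a)=+0.000e+00  f'(a)=-1.801e+00  a ← 74.949166 − (+0.000e+00/-1.801e+00) = 74.949166
converged: |Δa| < 1e-12 after 5 iterations
sag = a·(cosh(S/(2a)) − 1) = 74.949166·(cosh(1.316292) − 1) = 74.862776
T_max/T_min = cosh(S/(2a)) = 1.998847

a=74.949 sag=74.863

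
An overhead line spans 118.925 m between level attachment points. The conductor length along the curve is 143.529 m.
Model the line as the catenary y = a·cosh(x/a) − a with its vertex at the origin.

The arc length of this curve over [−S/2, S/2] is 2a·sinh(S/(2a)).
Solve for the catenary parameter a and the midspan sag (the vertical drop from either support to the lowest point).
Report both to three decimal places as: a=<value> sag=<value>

seed: a₀ = √(S³/(24(L−S))) = √(118.925³/(24·24.604)) = 53.370499
iter 1: u=1.114145  f(a)=+1.573e+00  f'(a)=-1.042e+00  a ← 53.370499 − (+1.573e+00/-1.042e+00) = 54.880595
iter 2: u=1.083489  f(a)=+6.923e-02  f'(a)=-9.518e-01  a ← 54.880595 − (+6.923e-02/-9.518e-01) = 54.953333
iter 3: u=1.082054  f(a)=+1.478e-04  f'(a)=-9.477e-01  a ← 54.953333 − (+1.478e-04/-9.477e-01) = 54.953489
iter 4: u=1.082051  f(a)=+6.766e-10  f'(a)=-9.477e-01  a ← 54.953489 − (+6.766e-10/-9.477e-01) = 54.953489
iter 5: u=1.082051  f(a)=+0.000e+00  f'(a)=-9.477e-01  a ← 54.953489 − (+0.000e+00/-9.477e-01) = 54.953489
converged: |Δa| < 1e-12 after 5 iterations
sag = a·(cosh(S/(2a)) − 1) = 54.953489·(cosh(1.082051) − 1) = 35.434726
T_max/T_min = cosh(S/(2a)) = 1.644813

a=54.953 sag=35.435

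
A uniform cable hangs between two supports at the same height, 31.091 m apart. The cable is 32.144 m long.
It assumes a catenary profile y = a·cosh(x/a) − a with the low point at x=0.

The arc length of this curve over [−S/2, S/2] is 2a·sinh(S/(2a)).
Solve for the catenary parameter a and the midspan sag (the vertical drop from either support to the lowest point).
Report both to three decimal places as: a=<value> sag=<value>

a=34.659 sag=3.545

seed: a₀ = √(S³/(24(L−S))) = √(31.091³/(24·1.053)) = 34.485159
iter 1: u=0.450788  f(a)=+1.075e-02  f'(a)=-6.232e-02  a ← 34.485159 − (+1.075e-02/-6.232e-02) = 34.657671
iter 2: u=0.448544  f(a)=+8.121e-05  f'(a)=-6.138e-02  a ← 34.657671 − (+8.121e-05/-6.138e-02) = 34.658994
iter 3: u=0.448527  f(a)=+4.712e-09  f'(a)=-6.137e-02  a ← 34.658994 − (+4.712e-09/-6.137e-02) = 34.658994
iter 4: u=0.448527  f(a)=+0.000e+00  f'(a)=-6.137e-02  a ← 34.658994 − (+0.000e+00/-6.137e-02) = 34.658994
converged: |Δa| < 1e-12 after 4 iterations
sag = a·(cosh(S/(2a)) − 1) = 34.658994·(cosh(0.448527) − 1) = 3.545129
T_max/T_min = cosh(S/(2a)) = 1.102286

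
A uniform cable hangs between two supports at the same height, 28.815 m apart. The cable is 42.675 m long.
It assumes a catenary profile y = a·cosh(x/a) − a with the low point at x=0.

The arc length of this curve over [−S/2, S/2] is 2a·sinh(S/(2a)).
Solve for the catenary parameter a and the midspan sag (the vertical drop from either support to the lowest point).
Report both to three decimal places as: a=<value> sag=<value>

a=9.036 sag=14.136

seed: a₀ = √(S³/(24(L−S))) = √(28.815³/(24·13.860)) = 8.480876
iter 1: u=1.698822  f(a)=+2.143e+00  f'(a)=-4.314e+00  a ← 8.480876 − (+2.143e+00/-4.314e+00) = 8.977600
iter 2: u=1.604828  f(a)=+2.027e-01  f'(a)=-3.534e+00  a ← 8.977600 − (+2.027e-01/-3.534e+00) = 9.034966
iter 3: u=1.594638  f(a)=+2.232e-03  f'(a)=-3.456e+00  a ← 9.034966 − (+2.232e-03/-3.456e+00) = 9.035612
iter 4: u=1.594524  f(a)=+2.772e-07  f'(a)=-3.455e+00  a ← 9.035612 − (+2.772e-07/-3.455e+00) = 9.035612
iter 5: u=1.594524  f(a)=+2.132e-14  f'(a)=-3.455e+00  a ← 9.035612 − (+2.132e-14/-3.455e+00) = 9.035612
converged: |Δa| < 1e-12 after 5 iterations
sag = a·(cosh(S/(2a)) − 1) = 9.035612·(cosh(1.594524) − 1) = 14.136164
T_max/T_min = cosh(S/(2a)) = 2.564494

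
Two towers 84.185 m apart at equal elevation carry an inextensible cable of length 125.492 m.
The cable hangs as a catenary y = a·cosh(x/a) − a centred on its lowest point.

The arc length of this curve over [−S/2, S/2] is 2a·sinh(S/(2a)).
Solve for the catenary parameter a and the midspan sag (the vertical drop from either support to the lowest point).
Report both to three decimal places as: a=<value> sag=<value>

a=26.166 sag=41.817

seed: a₀ = √(S³/(24(L−S))) = √(84.185³/(24·41.307)) = 24.532094
iter 1: u=1.715814  f(a)=+6.525e+00  f'(a)=-4.469e+00  a ← 24.532094 − (+6.525e+00/-4.469e+00) = 25.992006
iter 2: u=1.619440  f(a)=+6.278e-01  f'(a)=-3.647e+00  a ← 25.992006 − (+6.278e-01/-3.647e+00) = 26.164144
iter 3: u=1.608786  f(a)=+7.178e-03  f'(a)=-3.564e+00  a ← 26.164144 − (+7.178e-03/-3.564e+00) = 26.166158
iter 4: u=1.608662  f(a)=+9.623e-07  f'(a)=-3.563e+00  a ← 26.166158 − (+9.623e-07/-3.563e+00) = 26.166158
iter 5: u=1.608662  f(a)=+0.000e+00  f'(a)=-3.563e+00  a ← 26.166158 − (+0.000e+00/-3.563e+00) = 26.166158
converged: |Δa| < 1e-12 after 5 iterations
sag = a·(cosh(S/(2a)) − 1) = 26.166158·(cosh(1.608662) − 1) = 41.817136
T_max/T_min = cosh(S/(2a)) = 2.598138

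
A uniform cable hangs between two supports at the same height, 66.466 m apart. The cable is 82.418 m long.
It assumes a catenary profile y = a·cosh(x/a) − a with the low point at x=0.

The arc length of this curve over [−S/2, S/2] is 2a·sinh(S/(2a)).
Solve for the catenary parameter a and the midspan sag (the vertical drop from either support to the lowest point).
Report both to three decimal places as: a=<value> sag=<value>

a=28.640 sag=21.544

seed: a₀ = √(S³/(24(L−S))) = √(66.466³/(24·15.952)) = 27.694028
iter 1: u=1.200006  f(a)=+1.189e+00  f'(a)=-1.327e+00  a ← 27.694028 − (+1.189e+00/-1.327e+00) = 28.590054
iter 2: u=1.162397  f(a)=+6.013e-02  f'(a)=-1.196e+00  a ← 28.590054 − (+6.013e-02/-1.196e+00) = 28.640349
iter 3: u=1.160356  f(a)=+1.720e-04  f'(a)=-1.189e+00  a ← 28.640349 − (+1.720e-04/-1.189e+00) = 28.640494
iter 4: u=1.160350  f(a)=+1.416e-09  f'(a)=-1.189e+00  a ← 28.640494 − (+1.416e-09/-1.189e+00) = 28.640494
iter 5: u=1.160350  f(a)=+0.000e+00  f'(a)=-1.189e+00  a ← 28.640494 − (+0.000e+00/-1.189e+00) = 28.640494
converged: |Δa| < 1e-12 after 5 iterations
sag = a·(cosh(S/(2a)) − 1) = 28.640494·(cosh(1.160350) − 1) = 21.543762
T_max/T_min = cosh(S/(2a)) = 1.752213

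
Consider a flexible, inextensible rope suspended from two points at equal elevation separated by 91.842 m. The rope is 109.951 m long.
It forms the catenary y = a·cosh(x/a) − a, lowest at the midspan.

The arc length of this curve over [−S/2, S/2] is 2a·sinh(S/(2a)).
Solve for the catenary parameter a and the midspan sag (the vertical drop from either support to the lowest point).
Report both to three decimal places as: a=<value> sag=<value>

seed: a₀ = √(S³/(24(L−S))) = √(91.842³/(24·18.109)) = 42.219117
iter 1: u=1.087683  f(a)=+1.102e+00  f'(a)=-9.637e-01  a ← 42.219117 − (+1.102e+00/-9.637e-01) = 43.362456
iter 2: u=1.059004  f(a)=+4.635e-02  f'(a)=-8.842e-01  a ← 43.362456 − (+4.635e-02/-8.842e-01) = 43.414871
iter 3: u=1.057725  f(a)=+8.997e-05  f'(a)=-8.808e-01  a ← 43.414871 − (+8.997e-05/-8.808e-01) = 43.414974
iter 4: u=1.057723  f(a)=+3.404e-10  f'(a)=-8.808e-01  a ← 43.414974 − (+3.404e-10/-8.808e-01) = 43.414974
iter 5: u=1.057723  f(a)=+1.421e-14  f'(a)=-8.808e-01  a ← 43.414974 − (+1.421e-14/-8.808e-01) = 43.414974
converged: |Δa| < 1e-12 after 5 iterations
sag = a·(cosh(S/(2a)) − 1) = 43.414974·(cosh(1.057723) − 1) = 26.636190
T_max/T_min = cosh(S/(2a)) = 1.613525

a=43.415 sag=26.636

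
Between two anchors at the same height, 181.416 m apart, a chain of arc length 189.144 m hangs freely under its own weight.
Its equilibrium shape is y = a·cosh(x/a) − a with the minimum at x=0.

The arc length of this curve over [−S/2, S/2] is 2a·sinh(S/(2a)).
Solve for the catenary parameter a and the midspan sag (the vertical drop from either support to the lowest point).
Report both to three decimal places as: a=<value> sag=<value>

a=180.557 sag=23.268

seed: a₀ = √(S³/(24(L−S))) = √(181.416³/(24·7.728)) = 179.421384
iter 1: u=0.505558  f(a)=+9.936e-02  f'(a)=-8.837e-02  a ← 179.421384 − (+9.936e-02/-8.837e-02) = 180.545837
iter 2: u=0.502410  f(a)=+9.418e-04  f'(a)=-8.670e-02  a ← 180.545837 − (+9.418e-04/-8.670e-02) = 180.556701
iter 3: u=0.502380  f(a)=+8.642e-08  f'(a)=-8.668e-02  a ← 180.556701 − (+8.642e-08/-8.668e-02) = 180.556702
iter 4: u=0.502380  f(a)=+2.842e-14  f'(a)=-8.668e-02  a ← 180.556702 − (+2.842e-14/-8.668e-02) = 180.556702
converged: |Δa| < 1e-12 after 4 iterations
sag = a·(cosh(S/(2a)) − 1) = 180.556702·(cosh(0.502380) − 1) = 23.268188
T_max/T_min = cosh(S/(2a)) = 1.128869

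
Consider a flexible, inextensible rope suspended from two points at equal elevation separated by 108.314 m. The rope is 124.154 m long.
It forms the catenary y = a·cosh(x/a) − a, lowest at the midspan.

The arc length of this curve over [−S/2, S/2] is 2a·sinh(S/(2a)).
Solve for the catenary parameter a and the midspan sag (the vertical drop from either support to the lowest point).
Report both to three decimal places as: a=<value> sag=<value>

seed: a₀ = √(S³/(24(L−S))) = √(108.314³/(24·15.840)) = 57.815420
iter 1: u=0.936722  f(a)=+7.096e-01  f'(a)=-5.976e-01  a ← 57.815420 − (+7.096e-01/-5.976e-01) = 59.002972
iter 2: u=0.917869  f(a)=+2.245e-02  f'(a)=-5.603e-01  a ← 59.002972 − (+2.245e-02/-5.603e-01) = 59.043048
iter 3: u=0.917246  f(a)=+2.411e-05  f'(a)=-5.591e-01  a ← 59.043048 − (+2.411e-05/-5.591e-01) = 59.043091
iter 4: u=0.917245  f(a)=+2.785e-11  f'(a)=-5.591e-01  a ← 59.043091 − (+2.785e-11/-5.591e-01) = 59.043091
converged: |Δa| < 1e-12 after 4 iterations
sag = a·(cosh(S/(2a)) − 1) = 59.043091·(cosh(0.917245) − 1) = 26.628611
T_max/T_min = cosh(S/(2a)) = 1.451003

a=59.043 sag=26.629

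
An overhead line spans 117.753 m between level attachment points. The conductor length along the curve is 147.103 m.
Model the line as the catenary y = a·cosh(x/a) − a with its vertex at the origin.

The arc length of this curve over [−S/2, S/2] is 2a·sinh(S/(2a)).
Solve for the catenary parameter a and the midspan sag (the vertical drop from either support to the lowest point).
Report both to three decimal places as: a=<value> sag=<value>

a=49.850 sag=39.003

seed: a₀ = √(S³/(24(L−S))) = √(117.753³/(24·29.350)) = 48.144679
iter 1: u=1.222908  f(a)=+2.274e+00  f'(a)=-1.412e+00  a ← 48.144679 − (+2.274e+00/-1.412e+00) = 49.755938
iter 2: u=1.183306  f(a)=+1.192e-01  f'(a)=-1.267e+00  a ← 49.755938 − (+1.192e-01/-1.267e+00) = 49.849980
iter 3: u=1.181074  f(a)=+3.672e-04  f'(a)=-1.259e+00  a ← 49.849980 − (+3.672e-04/-1.259e+00) = 49.850272
iter 4: u=1.181067  f(a)=+3.510e-09  f'(a)=-1.259e+00  a ← 49.850272 − (+3.510e-09/-1.259e+00) = 49.850272
iter 5: u=1.181067  f(a)=-5.684e-14  f'(a)=-1.259e+00  a ← 49.850272 − (-5.684e-14/-1.259e+00) = 49.850272
converged: |Δa| < 1e-12 after 5 iterations
sag = a·(cosh(S/(2a)) − 1) = 49.850272·(cosh(1.181067) − 1) = 39.002825
T_max/T_min = cosh(S/(2a)) = 1.782399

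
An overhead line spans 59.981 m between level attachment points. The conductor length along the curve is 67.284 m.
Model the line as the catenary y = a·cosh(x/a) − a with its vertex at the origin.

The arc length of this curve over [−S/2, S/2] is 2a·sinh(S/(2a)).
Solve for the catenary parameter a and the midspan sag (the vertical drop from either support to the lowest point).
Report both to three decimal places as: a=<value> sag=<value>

a=35.712 sag=13.351

seed: a₀ = √(S³/(24(L−S))) = √(59.981³/(24·7.303)) = 35.088458
iter 1: u=0.854711  f(a)=+2.714e-01  f'(a)=-4.475e-01  a ← 35.088458 − (+2.714e-01/-4.475e-01) = 35.695062
iter 2: u=0.840186  f(a)=+7.199e-03  f'(a)=-4.240e-01  a ← 35.695062 − (+7.199e-03/-4.240e-01) = 35.712040
iter 3: u=0.839787  f(a)=+5.370e-06  f'(a)=-4.234e-01  a ← 35.712040 − (+5.370e-06/-4.234e-01) = 35.712053
iter 4: u=0.839787  f(a)=+2.984e-12  f'(a)=-4.234e-01  a ← 35.712053 − (+2.984e-12/-4.234e-01) = 35.712053
converged: |Δa| < 1e-12 after 4 iterations
sag = a·(cosh(S/(2a)) − 1) = 35.712053·(cosh(0.839787) − 1) = 13.350508
T_max/T_min = cosh(S/(2a)) = 1.373838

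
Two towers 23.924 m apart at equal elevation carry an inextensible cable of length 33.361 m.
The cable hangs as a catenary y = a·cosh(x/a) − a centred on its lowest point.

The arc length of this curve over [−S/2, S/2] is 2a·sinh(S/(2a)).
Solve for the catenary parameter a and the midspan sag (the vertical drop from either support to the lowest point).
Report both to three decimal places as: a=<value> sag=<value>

seed: a₀ = √(S³/(24(L−S))) = √(23.924³/(24·9.437)) = 7.775496
iter 1: u=1.538423  f(a)=+1.182e+00  f'(a)=-3.053e+00  a ← 7.775496 − (+1.182e+00/-3.053e+00) = 8.162637
iter 2: u=1.465458  f(a)=+9.400e-02  f'(a)=-2.585e+00  a ← 8.162637 − (+9.400e-02/-2.585e+00) = 8.199004
iter 3: u=1.458958  f(a)=+7.082e-04  f'(a)=-2.546e+00  a ← 8.199004 − (+7.082e-04/-2.546e+00) = 8.199282
iter 4: u=1.458908  f(a)=+4.087e-08  f'(a)=-2.546e+00  a ← 8.199282 − (+4.087e-08/-2.546e+00) = 8.199282
iter 5: u=1.458908  f(a)=-7.105e-15  f'(a)=-2.546e+00  a ← 8.199282 − (-7.105e-15/-2.546e+00) = 8.199282
converged: |Δa| < 1e-12 after 5 iterations
sag = a·(cosh(S/(2a)) − 1) = 8.199282·(cosh(1.458908) − 1) = 10.387469
T_max/T_min = cosh(S/(2a)) = 2.266875

a=8.199 sag=10.387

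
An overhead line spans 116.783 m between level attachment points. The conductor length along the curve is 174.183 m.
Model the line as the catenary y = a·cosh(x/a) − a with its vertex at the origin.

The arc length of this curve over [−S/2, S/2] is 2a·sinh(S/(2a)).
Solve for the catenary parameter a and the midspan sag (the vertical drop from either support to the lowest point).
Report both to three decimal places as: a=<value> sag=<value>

seed: a₀ = √(S³/(24(L−S))) = √(116.783³/(24·57.400)) = 34.002267
iter 1: u=1.717283  f(a)=+9.083e+00  f'(a)=-4.483e+00  a ← 34.002267 − (+9.083e+00/-4.483e+00) = 36.028518
iter 2: u=1.620702  f(a)=+8.753e-01  f'(a)=-3.657e+00  a ← 36.028518 − (+8.753e-01/-3.657e+00) = 36.267859
iter 3: u=1.610007  f(a)=+1.004e-02  f'(a)=-3.573e+00  a ← 36.267859 − (+1.004e-02/-3.573e+00) = 36.270669
iter 4: u=1.609882  f(a)=+1.355e-06  f'(a)=-3.573e+00  a ← 36.270669 − (+1.355e-06/-3.573e+00) = 36.270669
iter 5: u=1.609882  f(a)=+2.842e-14  f'(a)=-3.573e+00  a ← 36.270669 − (+2.842e-14/-3.573e+00) = 36.270669
converged: |Δa| < 1e-12 after 5 iterations
sag = a·(cosh(S/(2a)) − 1) = 36.270669·(cosh(1.609882) − 1) = 58.071743
T_max/T_min = cosh(S/(2a)) = 2.601066

a=36.271 sag=58.072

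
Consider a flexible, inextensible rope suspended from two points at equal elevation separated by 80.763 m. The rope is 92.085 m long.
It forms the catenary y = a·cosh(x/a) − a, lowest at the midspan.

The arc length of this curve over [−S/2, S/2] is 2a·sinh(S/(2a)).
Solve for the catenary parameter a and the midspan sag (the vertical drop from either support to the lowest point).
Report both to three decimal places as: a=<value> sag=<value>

a=44.928 sag=19.403

seed: a₀ = √(S³/(24(L−S))) = √(80.763³/(24·11.322)) = 44.030282
iter 1: u=0.917130  f(a)=+4.858e-01  f'(a)=-5.589e-01  a ← 44.030282 − (+4.858e-01/-5.589e-01) = 44.899571
iter 2: u=0.899374  f(a)=+1.476e-02  f'(a)=-5.254e-01  a ← 44.899571 − (+1.476e-02/-5.254e-01) = 44.927666
iter 3: u=0.898811  f(a)=+1.457e-05  f'(a)=-5.243e-01  a ← 44.927666 − (+1.457e-05/-5.243e-01) = 44.927693
iter 4: u=0.898811  f(a)=+1.425e-11  f'(a)=-5.243e-01  a ← 44.927693 − (+1.425e-11/-5.243e-01) = 44.927693
converged: |Δa| < 1e-12 after 4 iterations
sag = a·(cosh(S/(2a)) − 1) = 44.927693·(cosh(0.898811) − 1) = 19.402777
T_max/T_min = cosh(S/(2a)) = 1.431867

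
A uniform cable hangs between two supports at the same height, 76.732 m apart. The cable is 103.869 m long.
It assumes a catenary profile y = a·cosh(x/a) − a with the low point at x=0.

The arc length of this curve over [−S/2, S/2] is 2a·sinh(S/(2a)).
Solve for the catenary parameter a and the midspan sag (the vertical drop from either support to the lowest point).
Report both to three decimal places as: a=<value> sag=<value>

a=27.635 sag=31.194

seed: a₀ = √(S³/(24(L−S))) = √(76.732³/(24·27.137)) = 26.337724
iter 1: u=1.456694  f(a)=+3.029e+00  f'(a)=-2.532e+00  a ← 26.337724 − (+3.029e+00/-2.532e+00) = 27.533810
iter 2: u=1.393414  f(a)=+2.186e-01  f'(a)=-2.179e+00  a ← 27.533810 − (+2.186e-01/-2.179e+00) = 27.634112
iter 3: u=1.388357  f(a)=+1.334e-03  f'(a)=-2.152e+00  a ← 27.634112 − (+1.334e-03/-2.152e+00) = 27.634731
iter 4: u=1.388325  f(a)=+5.031e-08  f'(a)=-2.152e+00  a ← 27.634731 − (+5.031e-08/-2.152e+00) = 27.634731
iter 5: u=1.388325  f(a)=+1.421e-14  f'(a)=-2.152e+00  a ← 27.634731 − (+1.421e-14/-2.152e+00) = 27.634731
converged: |Δa| < 1e-12 after 5 iterations
sag = a·(cosh(S/(2a)) − 1) = 27.634731·(cosh(1.388325) − 1) = 31.194434
T_max/T_min = cosh(S/(2a)) = 2.128813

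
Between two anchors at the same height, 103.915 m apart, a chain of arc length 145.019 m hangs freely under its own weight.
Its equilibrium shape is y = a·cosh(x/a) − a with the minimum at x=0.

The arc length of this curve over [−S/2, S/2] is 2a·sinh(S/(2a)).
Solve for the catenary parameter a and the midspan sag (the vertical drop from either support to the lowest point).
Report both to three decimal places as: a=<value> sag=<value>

seed: a₀ = √(S³/(24(L−S))) = √(103.915³/(24·41.104)) = 33.726378
iter 1: u=1.540560  f(a)=+5.163e+00  f'(a)=-3.067e+00  a ← 33.726378 − (+5.163e+00/-3.067e+00) = 35.409506
iter 2: u=1.467332  f(a)=+4.116e-01  f'(a)=-2.596e+00  a ← 35.409506 − (+4.116e-01/-2.596e+00) = 35.568072
iter 3: u=1.460790  f(a)=+3.118e-03  f'(a)=-2.557e+00  a ← 35.568072 − (+3.118e-03/-2.557e+00) = 35.569292
iter 4: u=1.460740  f(a)=+1.819e-07  f'(a)=-2.556e+00  a ← 35.569292 − (+1.819e-07/-2.556e+00) = 35.569292
iter 5: u=1.460740  f(a)=+5.684e-14  f'(a)=-2.556e+00  a ← 35.569292 − (+5.684e-14/-2.556e+00) = 35.569292
converged: |Δa| < 1e-12 after 5 iterations
sag = a·(cosh(S/(2a)) − 1) = 35.569292·(cosh(1.460740) − 1) = 45.194575
T_max/T_min = cosh(S/(2a)) = 2.270607

a=35.569 sag=45.195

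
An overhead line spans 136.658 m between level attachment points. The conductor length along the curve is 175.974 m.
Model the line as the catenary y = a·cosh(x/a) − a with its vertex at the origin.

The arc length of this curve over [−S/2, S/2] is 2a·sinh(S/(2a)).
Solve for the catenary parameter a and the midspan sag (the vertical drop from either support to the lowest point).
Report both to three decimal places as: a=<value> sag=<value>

seed: a₀ = √(S³/(24(L−S))) = √(136.658³/(24·39.316)) = 52.007060
iter 1: u=1.313841  f(a)=+3.536e+00  f'(a)=-1.790e+00  a ← 52.007060 − (+3.536e+00/-1.790e+00) = 53.983075
iter 2: u=1.265749  f(a)=+2.115e-01  f'(a)=-1.581e+00  a ← 53.983075 − (+2.115e-01/-1.581e+00) = 54.116845
iter 3: u=1.262620  f(a)=+8.634e-04  f'(a)=-1.568e+00  a ← 54.116845 − (+8.634e-04/-1.568e+00) = 54.117395
iter 4: u=1.262607  f(a)=+1.452e-08  f'(a)=-1.568e+00  a ← 54.117395 − (+1.452e-08/-1.568e+00) = 54.117395
iter 5: u=1.262607  f(a)=-2.842e-14  f'(a)=-1.568e+00  a ← 54.117395 − (-2.842e-14/-1.568e+00) = 54.117395
converged: |Δa| < 1e-12 after 5 iterations
sag = a·(cosh(S/(2a)) − 1) = 54.117395·(cosh(1.262607) − 1) = 49.180256
T_max/T_min = cosh(S/(2a)) = 1.908770

a=54.117 sag=49.180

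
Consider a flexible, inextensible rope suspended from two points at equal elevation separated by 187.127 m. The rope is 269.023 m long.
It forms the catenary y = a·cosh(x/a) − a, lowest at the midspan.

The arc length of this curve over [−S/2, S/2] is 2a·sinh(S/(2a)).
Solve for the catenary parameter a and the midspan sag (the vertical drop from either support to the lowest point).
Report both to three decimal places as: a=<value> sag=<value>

seed: a₀ = √(S³/(24(L−S))) = √(187.127³/(24·81.896)) = 57.738795
iter 1: u=1.620462  f(a)=+1.145e+01  f'(a)=-3.655e+00  a ← 57.738795 − (+1.145e+01/-3.655e+00) = 60.871424
iter 2: u=1.537068  f(a)=+9.979e-01  f'(a)=-3.043e+00  a ← 60.871424 − (+9.979e-01/-3.043e+00) = 61.199308
iter 3: u=1.528833  f(a)=+9.178e-03  f'(a)=-2.988e+00  a ← 61.199308 − (+9.178e-03/-2.988e+00) = 61.202380
iter 4: u=1.528756  f(a)=+7.921e-07  f'(a)=-2.987e+00  a ← 61.202380 − (+7.921e-07/-2.987e+00) = 61.202380
iter 5: u=1.528756  f(a)=+0.000e+00  f'(a)=-2.987e+00  a ← 61.202380 − (+0.000e+00/-2.987e+00) = 61.202380
converged: |Δa| < 1e-12 after 5 iterations
sag = a·(cosh(S/(2a)) − 1) = 61.202380·(cosh(1.528756) − 1) = 86.578116
T_max/T_min = cosh(S/(2a)) = 2.414620

a=61.202 sag=86.578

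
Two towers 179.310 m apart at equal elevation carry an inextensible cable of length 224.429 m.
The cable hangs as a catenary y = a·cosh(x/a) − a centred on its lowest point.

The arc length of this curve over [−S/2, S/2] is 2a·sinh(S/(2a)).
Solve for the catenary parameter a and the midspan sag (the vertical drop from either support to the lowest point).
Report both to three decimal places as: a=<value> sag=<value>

seed: a₀ = √(S³/(24(L−S))) = √(179.310³/(24·45.119)) = 72.966147
iter 1: u=1.228720  f(a)=+3.531e+00  f'(a)=-1.434e+00  a ← 72.966147 − (+3.531e+00/-1.434e+00) = 75.428847
iter 2: u=1.188604  f(a)=+1.866e-01  f'(a)=-1.286e+00  a ← 75.428847 − (+1.866e-01/-1.286e+00) = 75.573998
iter 3: u=1.186321  f(a)=+5.859e-04  f'(a)=-1.278e+00  a ← 75.573998 − (+5.859e-04/-1.278e+00) = 75.574457
iter 4: u=1.186314  f(a)=+5.813e-09  f'(a)=-1.278e+00  a ← 75.574457 − (+5.813e-09/-1.278e+00) = 75.574457
iter 5: u=1.186314  f(a)=+0.000e+00  f'(a)=-1.278e+00  a ← 75.574457 − (+0.000e+00/-1.278e+00) = 75.574457
converged: |Δa| < 1e-12 after 5 iterations
sag = a·(cosh(S/(2a)) − 1) = 75.574457·(cosh(1.186314) − 1) = 59.716314
T_max/T_min = cosh(S/(2a)) = 1.790165

a=75.574 sag=59.716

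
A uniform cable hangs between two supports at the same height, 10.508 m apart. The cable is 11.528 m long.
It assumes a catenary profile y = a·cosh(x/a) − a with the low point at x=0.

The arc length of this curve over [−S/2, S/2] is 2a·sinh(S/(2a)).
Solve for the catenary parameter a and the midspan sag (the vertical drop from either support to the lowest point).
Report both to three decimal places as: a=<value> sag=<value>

a=6.983 sag=2.072

seed: a₀ = √(S³/(24(L−S))) = √(10.508³/(24·1.020)) = 6.884531
iter 1: u=0.763160  f(a)=+3.012e-02  f'(a)=-3.139e-01  a ← 6.884531 − (+3.012e-02/-3.139e-01) = 6.980469
iter 2: u=0.752672  f(a)=+6.411e-04  f'(a)=-3.007e-01  a ← 6.980469 − (+6.411e-04/-3.007e-01) = 6.982601
iter 3: u=0.752442  f(a)=+3.045e-07  f'(a)=-3.004e-01  a ← 6.982601 − (+3.045e-07/-3.004e-01) = 6.982602
iter 4: u=0.752442  f(a)=+7.105e-14  f'(a)=-3.004e-01  a ← 6.982602 − (+7.105e-14/-3.004e-01) = 6.982602
converged: |Δa| < 1e-12 after 4 iterations
sag = a·(cosh(S/(2a)) − 1) = 6.982602·(cosh(0.752442) − 1) = 2.071702
T_max/T_min = cosh(S/(2a)) = 1.296695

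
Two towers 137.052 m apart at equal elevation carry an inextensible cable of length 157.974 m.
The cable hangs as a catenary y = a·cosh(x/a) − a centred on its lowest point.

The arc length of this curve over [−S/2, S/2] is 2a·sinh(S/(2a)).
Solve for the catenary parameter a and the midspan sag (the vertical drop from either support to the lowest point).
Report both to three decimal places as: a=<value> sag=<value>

seed: a₀ = √(S³/(24(L−S))) = √(137.052³/(24·20.922)) = 71.601290
iter 1: u=0.957050  f(a)=+9.793e-01  f'(a)=-6.397e-01  a ← 71.601290 − (+9.793e-01/-6.397e-01) = 73.132187
iter 2: u=0.937016  f(a)=+3.229e-02  f'(a)=-5.982e-01  a ← 73.132187 − (+3.229e-02/-5.982e-01) = 73.186170
iter 3: u=0.936324  f(a)=+3.775e-05  f'(a)=-5.968e-01  a ← 73.186170 − (+3.775e-05/-5.968e-01) = 73.186233
iter 4: u=0.936324  f(a)=+5.178e-11  f'(a)=-5.968e-01  a ← 73.186233 − (+5.178e-11/-5.968e-01) = 73.186233
iter 5: u=0.936324  f(a)=-2.842e-14  f'(a)=-5.968e-01  a ← 73.186233 − (-2.842e-14/-5.968e-01) = 73.186233
converged: |Δa| < 1e-12 after 5 iterations
sag = a·(cosh(S/(2a)) − 1) = 73.186233·(cosh(0.936324) − 1) = 34.494642
T_max/T_min = cosh(S/(2a)) = 1.471327

a=73.186 sag=34.495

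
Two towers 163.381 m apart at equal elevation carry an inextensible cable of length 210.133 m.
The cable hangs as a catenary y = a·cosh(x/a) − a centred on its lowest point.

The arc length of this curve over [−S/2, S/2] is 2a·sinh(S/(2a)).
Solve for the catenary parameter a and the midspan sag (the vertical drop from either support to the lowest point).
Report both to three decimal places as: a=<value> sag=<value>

seed: a₀ = √(S³/(24(L−S))) = √(163.381³/(24·46.752)) = 62.344279
iter 1: u=1.310313  f(a)=+4.182e+00  f'(a)=-1.774e+00  a ← 62.344279 − (+4.182e+00/-1.774e+00) = 64.701911
iter 2: u=1.262567  f(a)=+2.489e-01  f'(a)=-1.568e+00  a ← 64.701911 − (+2.489e-01/-1.568e+00) = 64.860629
iter 3: u=1.259477  f(a)=+1.005e-03  f'(a)=-1.556e+00  a ← 64.860629 − (+1.005e-03/-1.556e+00) = 64.861276
iter 4: u=1.259465  f(a)=+1.655e-08  f'(a)=-1.555e+00  a ← 64.861276 − (+1.655e-08/-1.555e+00) = 64.861276
iter 5: u=1.259465  f(a)=+0.000e+00  f'(a)=-1.555e+00  a ← 64.861276 − (+0.000e+00/-1.555e+00) = 64.861276
converged: |Δa| < 1e-12 after 5 iterations
sag = a·(cosh(S/(2a)) − 1) = 64.861276·(cosh(1.259465) − 1) = 58.613234
T_max/T_min = cosh(S/(2a)) = 1.903671

a=64.861 sag=58.613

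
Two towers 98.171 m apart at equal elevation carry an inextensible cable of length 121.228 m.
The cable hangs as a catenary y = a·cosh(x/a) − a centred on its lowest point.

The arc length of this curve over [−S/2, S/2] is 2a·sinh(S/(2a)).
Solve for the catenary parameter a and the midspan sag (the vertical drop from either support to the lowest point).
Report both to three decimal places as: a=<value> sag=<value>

seed: a₀ = √(S³/(24(L−S))) = √(98.171³/(24·23.057)) = 41.349266
iter 1: u=1.187095  f(a)=+1.680e+00  f'(a)=-1.281e+00  a ← 41.349266 − (+1.680e+00/-1.281e+00) = 42.661384
iter 2: u=1.150584  f(a)=+8.329e-02  f'(a)=-1.156e+00  a ← 42.661384 − (+8.329e-02/-1.156e+00) = 42.733409
iter 3: u=1.148645  f(a)=+2.283e-04  f'(a)=-1.150e+00  a ← 42.733409 − (+2.283e-04/-1.150e+00) = 42.733608
iter 4: u=1.148639  f(a)=+1.726e-09  f'(a)=-1.150e+00  a ← 42.733608 − (+1.726e-09/-1.150e+00) = 42.733608
iter 5: u=1.148639  f(a)=-1.421e-14  f'(a)=-1.150e+00  a ← 42.733608 − (-1.421e-14/-1.150e+00) = 42.733608
converged: |Δa| < 1e-12 after 5 iterations
sag = a·(cosh(S/(2a)) − 1) = 42.733608·(cosh(1.148639) − 1) = 31.429848
T_max/T_min = cosh(S/(2a)) = 1.735483

a=42.734 sag=31.430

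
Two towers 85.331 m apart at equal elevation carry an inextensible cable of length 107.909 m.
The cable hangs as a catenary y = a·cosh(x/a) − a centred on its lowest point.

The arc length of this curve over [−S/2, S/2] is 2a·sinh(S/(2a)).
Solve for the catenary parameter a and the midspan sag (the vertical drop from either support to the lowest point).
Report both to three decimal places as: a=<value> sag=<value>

seed: a₀ = √(S³/(24(L−S))) = √(85.331³/(24·22.578)) = 33.861945
iter 1: u=1.259984  f(a)=+1.861e+00  f'(a)=-1.558e+00  a ← 33.861945 − (+1.861e+00/-1.558e+00) = 35.057022
iter 2: u=1.217031  f(a)=+1.031e-01  f'(a)=-1.389e+00  a ← 35.057022 − (+1.031e-01/-1.389e+00) = 35.131214
iter 3: u=1.214461  f(a)=+3.571e-04  f'(a)=-1.380e+00  a ← 35.131214 − (+3.571e-04/-1.380e+00) = 35.131472
iter 4: u=1.214452  f(a)=+4.320e-09  f'(a)=-1.380e+00  a ← 35.131472 − (+4.320e-09/-1.380e+00) = 35.131472
iter 5: u=1.214452  f(a)=-1.421e-14  f'(a)=-1.380e+00  a ← 35.131472 − (-1.421e-14/-1.380e+00) = 35.131472
converged: |Δa| < 1e-12 after 5 iterations
sag = a·(cosh(S/(2a)) − 1) = 35.131472·(cosh(1.214452) − 1) = 29.252597
T_max/T_min = cosh(S/(2a)) = 1.832661

a=35.131 sag=29.253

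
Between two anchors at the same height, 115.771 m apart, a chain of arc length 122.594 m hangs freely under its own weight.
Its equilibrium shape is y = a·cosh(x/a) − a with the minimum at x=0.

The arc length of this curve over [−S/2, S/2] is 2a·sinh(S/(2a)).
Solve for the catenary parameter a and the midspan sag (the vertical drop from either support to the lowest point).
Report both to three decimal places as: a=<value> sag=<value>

seed: a₀ = √(S³/(24(L−S))) = √(115.771³/(24·6.823)) = 97.343368
iter 1: u=0.594653  f(a)=+1.217e-01  f'(a)=-1.452e-01  a ← 97.343368 − (+1.217e-01/-1.452e-01) = 98.181191
iter 2: u=0.589578  f(a)=+1.588e-03  f'(a)=-1.414e-01  a ← 98.181191 − (+1.588e-03/-1.414e-01) = 98.192422
iter 3: u=0.589511  f(a)=+2.788e-07  f'(a)=-1.414e-01  a ← 98.192422 − (+2.788e-07/-1.414e-01) = 98.192424
iter 4: u=0.589511  f(a)=+1.421e-14  f'(a)=-1.414e-01  a ← 98.192424 − (+1.421e-14/-1.414e-01) = 98.192424
converged: |Δa| < 1e-12 after 4 iterations
sag = a·(cosh(S/(2a)) − 1) = 98.192424·(cosh(0.589511) − 1) = 17.561947
T_max/T_min = cosh(S/(2a)) = 1.178852

a=98.192 sag=17.562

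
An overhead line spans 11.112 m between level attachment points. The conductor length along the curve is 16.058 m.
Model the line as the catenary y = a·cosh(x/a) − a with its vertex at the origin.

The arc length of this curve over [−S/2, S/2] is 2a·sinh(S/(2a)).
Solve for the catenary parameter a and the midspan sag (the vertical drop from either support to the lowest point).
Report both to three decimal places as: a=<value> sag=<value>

a=3.607 sag=5.195

seed: a₀ = √(S³/(24(L−S))) = √(11.112³/(24·4.946)) = 3.399818
iter 1: u=1.634205  f(a)=+7.040e-01  f'(a)=-3.764e+00  a ← 3.399818 − (+7.040e-01/-3.764e+00) = 3.586838
iter 2: u=1.548996  f(a)=+6.227e-02  f'(a)=-3.126e+00  a ← 3.586838 − (+6.227e-02/-3.126e+00) = 3.606761
iter 3: u=1.540440  f(a)=+5.915e-04  f'(a)=-3.066e+00  a ← 3.606761 − (+5.915e-04/-3.066e+00) = 3.606954
iter 4: u=1.540358  f(a)=+5.449e-08  f'(a)=-3.066e+00  a ← 3.606954 − (+5.449e-08/-3.066e+00) = 3.606954
iter 5: u=1.540358  f(a)=+0.000e+00  f'(a)=-3.066e+00  a ← 3.606954 − (+0.000e+00/-3.066e+00) = 3.606954
converged: |Δa| < 1e-12 after 5 iterations
sag = a·(cosh(S/(2a)) − 1) = 3.606954·(cosh(1.540358) − 1) = 5.195032
T_max/T_min = cosh(S/(2a)) = 2.440283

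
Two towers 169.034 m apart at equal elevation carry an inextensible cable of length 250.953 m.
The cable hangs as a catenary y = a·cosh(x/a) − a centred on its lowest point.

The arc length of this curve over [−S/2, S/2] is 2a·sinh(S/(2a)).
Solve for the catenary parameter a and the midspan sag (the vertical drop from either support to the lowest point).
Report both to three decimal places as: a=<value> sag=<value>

a=52.828 sag=83.316

seed: a₀ = √(S³/(24(L−S))) = √(169.034³/(24·81.919)) = 49.563636
iter 1: u=1.705222  f(a)=+1.277e+01  f'(a)=-4.372e+00  a ← 49.563636 − (+1.277e+01/-4.372e+00) = 52.484121
iter 2: u=1.610335  f(a)=+1.216e+00  f'(a)=-3.576e+00  a ← 52.484121 − (+1.216e+00/-3.576e+00) = 52.824060
iter 3: u=1.599972  f(a)=+1.358e-02  f'(a)=-3.497e+00  a ← 52.824060 − (+1.358e-02/-3.497e+00) = 52.827943
iter 4: u=1.599854  f(a)=+1.736e-06  f'(a)=-3.496e+00  a ← 52.827943 − (+1.736e-06/-3.496e+00) = 52.827943
iter 5: u=1.599854  f(a)=+0.000e+00  f'(a)=-3.496e+00  a ← 52.827943 − (+0.000e+00/-3.496e+00) = 52.827943
converged: |Δa| < 1e-12 after 5 iterations
sag = a·(cosh(S/(2a)) − 1) = 52.827943·(cosh(1.599854) − 1) = 83.315891
T_max/T_min = cosh(S/(2a)) = 2.577118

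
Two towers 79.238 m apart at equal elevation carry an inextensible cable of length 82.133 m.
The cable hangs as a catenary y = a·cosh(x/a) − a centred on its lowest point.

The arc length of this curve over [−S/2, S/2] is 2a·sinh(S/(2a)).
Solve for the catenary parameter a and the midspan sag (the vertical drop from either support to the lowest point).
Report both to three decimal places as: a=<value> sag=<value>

seed: a₀ = √(S³/(24(L−S))) = √(79.238³/(24·2.895)) = 84.619480
iter 1: u=0.468202  f(a)=+3.190e-02  f'(a)=-6.994e-02  a ← 84.619480 − (+3.190e-02/-6.994e-02) = 85.075573
iter 2: u=0.465692  f(a)=+2.597e-04  f'(a)=-6.880e-02  a ← 85.075573 − (+2.597e-04/-6.880e-02) = 85.079349
iter 3: u=0.465671  f(a)=+1.754e-08  f'(a)=-6.879e-02  a ← 85.079349 − (+1.754e-08/-6.879e-02) = 85.079349
iter 4: u=0.465671  f(a)=-1.421e-14  f'(a)=-6.879e-02  a ← 85.079349 − (-1.421e-14/-6.879e-02) = 85.079349
converged: |Δa| < 1e-12 after 4 iterations
sag = a·(cosh(S/(2a)) − 1) = 85.079349·(cosh(0.465671) − 1) = 9.392621
T_max/T_min = cosh(S/(2a)) = 1.110398

a=85.079 sag=9.393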